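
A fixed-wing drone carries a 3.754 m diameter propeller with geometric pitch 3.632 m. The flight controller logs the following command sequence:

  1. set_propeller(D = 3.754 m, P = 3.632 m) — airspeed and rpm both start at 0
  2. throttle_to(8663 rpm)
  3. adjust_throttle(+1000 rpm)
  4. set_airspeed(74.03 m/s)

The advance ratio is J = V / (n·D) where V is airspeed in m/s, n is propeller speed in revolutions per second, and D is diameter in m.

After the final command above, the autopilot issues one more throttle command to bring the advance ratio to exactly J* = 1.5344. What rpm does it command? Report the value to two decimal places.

rpm = 771.13

set_propeller: D = 3.754 m, P = 3.632 m (p = P/D = 0.967501); state ← (V=0, rpm=0)
throttle_to(8663): rpm ← 8663
adjust_throttle(+1000): rpm ← 8663 +1000 = 9663
set_airspeed(74.03): V ← 74.03 m/s
final state: V = 74.03 m/s, rpm = 9663 → n = rpm/60 = 161.050000 rev/s
target J* = 1.5344; solve J* = V/(n·D) for n: n = V/(J*·D) = 74.03/(1.5344 × 3.754) = 12.852124 rev/s
rpm = 60·n = 771.127412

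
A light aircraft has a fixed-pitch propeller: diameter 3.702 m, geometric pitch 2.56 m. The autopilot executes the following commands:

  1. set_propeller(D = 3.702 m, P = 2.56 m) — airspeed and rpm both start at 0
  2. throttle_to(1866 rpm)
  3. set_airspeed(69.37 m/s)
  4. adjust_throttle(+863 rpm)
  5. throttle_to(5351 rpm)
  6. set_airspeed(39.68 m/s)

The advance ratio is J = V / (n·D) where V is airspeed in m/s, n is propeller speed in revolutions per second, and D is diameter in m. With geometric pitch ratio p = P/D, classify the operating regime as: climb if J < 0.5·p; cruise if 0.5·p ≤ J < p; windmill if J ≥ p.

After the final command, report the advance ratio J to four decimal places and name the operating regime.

set_propeller: D = 3.702 m, P = 2.56 m (p = P/D = 0.691518); state ← (V=0, rpm=0)
throttle_to(1866): rpm ← 1866
set_airspeed(69.37): V ← 69.37 m/s
adjust_throttle(+863): rpm ← 1866 +863 = 2729
throttle_to(5351): rpm ← 5351
set_airspeed(39.68): V ← 39.68 m/s
final state: V = 39.68 m/s, rpm = 5351 → n = rpm/60 = 89.183333 rev/s
J = V / (n·D) = 39.68 / (89.183333 × 3.702) = 0.120185
regime bands: climb J<0.3458 | cruise [0.3458, 0.6915) | windmill J≥0.6915
J = 0.1202 → climb

J = 0.1202, regime = climb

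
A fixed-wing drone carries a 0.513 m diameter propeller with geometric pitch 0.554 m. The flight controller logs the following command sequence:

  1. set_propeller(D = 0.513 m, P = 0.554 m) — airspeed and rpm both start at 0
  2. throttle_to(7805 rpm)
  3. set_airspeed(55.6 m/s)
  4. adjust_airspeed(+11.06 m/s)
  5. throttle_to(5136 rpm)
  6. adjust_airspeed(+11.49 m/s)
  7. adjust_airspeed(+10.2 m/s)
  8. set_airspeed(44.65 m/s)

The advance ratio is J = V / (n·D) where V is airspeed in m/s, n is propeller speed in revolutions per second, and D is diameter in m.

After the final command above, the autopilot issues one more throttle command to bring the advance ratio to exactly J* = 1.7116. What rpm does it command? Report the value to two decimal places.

set_propeller: D = 0.513 m, P = 0.554 m (p = P/D = 1.079922); state ← (V=0, rpm=0)
throttle_to(7805): rpm ← 7805
set_airspeed(55.6): V ← 55.6 m/s
adjust_airspeed(+11.06): V ← 55.6 +11.06 = 66.66 m/s
throttle_to(5136): rpm ← 5136
adjust_airspeed(+11.49): V ← 66.66 +11.49 = 78.15 m/s
adjust_airspeed(+10.2): V ← 78.15 +10.2 = 88.35 m/s
set_airspeed(44.65): V ← 44.65 m/s
final state: V = 44.65 m/s, rpm = 5136 → n = rpm/60 = 85.600000 rev/s
target J* = 1.7116; solve J* = V/(n·D) for n: n = V/(J*·D) = 44.65/(1.7116 × 0.513) = 50.851272 rev/s
rpm = 60·n = 3051.076316

rpm = 3051.08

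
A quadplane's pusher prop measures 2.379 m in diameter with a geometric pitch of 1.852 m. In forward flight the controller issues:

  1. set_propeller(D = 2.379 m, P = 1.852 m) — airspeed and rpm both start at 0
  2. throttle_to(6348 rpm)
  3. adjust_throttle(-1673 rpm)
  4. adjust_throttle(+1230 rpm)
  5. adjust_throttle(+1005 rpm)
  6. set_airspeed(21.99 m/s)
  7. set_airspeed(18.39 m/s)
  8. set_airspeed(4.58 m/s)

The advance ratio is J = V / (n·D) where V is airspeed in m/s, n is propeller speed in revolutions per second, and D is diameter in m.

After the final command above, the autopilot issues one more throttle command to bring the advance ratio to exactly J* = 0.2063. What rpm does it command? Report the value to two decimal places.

set_propeller: D = 2.379 m, P = 1.852 m (p = P/D = 0.778478); state ← (V=0, rpm=0)
throttle_to(6348): rpm ← 6348
adjust_throttle(-1673): rpm ← 6348 -1673 = 4675
adjust_throttle(+1230): rpm ← 4675 +1230 = 5905
adjust_throttle(+1005): rpm ← 5905 +1005 = 6910
set_airspeed(21.99): V ← 21.99 m/s
set_airspeed(18.39): V ← 18.39 m/s
set_airspeed(4.58): V ← 4.58 m/s
final state: V = 4.58 m/s, rpm = 6910 → n = rpm/60 = 115.166667 rev/s
target J* = 0.2063; solve J* = V/(n·D) for n: n = V/(J*·D) = 4.58/(0.2063 × 2.379) = 9.331937 rev/s
rpm = 60·n = 559.916233

rpm = 559.92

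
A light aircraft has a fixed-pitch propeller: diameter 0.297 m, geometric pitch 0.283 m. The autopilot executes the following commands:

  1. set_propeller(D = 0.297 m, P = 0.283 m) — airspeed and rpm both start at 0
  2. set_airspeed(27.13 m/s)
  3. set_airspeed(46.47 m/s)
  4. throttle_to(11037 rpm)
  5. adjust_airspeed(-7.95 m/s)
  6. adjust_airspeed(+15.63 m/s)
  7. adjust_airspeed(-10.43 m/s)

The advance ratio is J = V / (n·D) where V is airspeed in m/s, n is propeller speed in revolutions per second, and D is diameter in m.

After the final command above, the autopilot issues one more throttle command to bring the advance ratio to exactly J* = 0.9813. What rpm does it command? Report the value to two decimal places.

rpm = 9000.64

set_propeller: D = 0.297 m, P = 0.283 m (p = P/D = 0.952862); state ← (V=0, rpm=0)
set_airspeed(27.13): V ← 27.13 m/s
set_airspeed(46.47): V ← 46.47 m/s
throttle_to(11037): rpm ← 11037
adjust_airspeed(-7.95): V ← 46.47 -7.95 = 38.52 m/s
adjust_airspeed(+15.63): V ← 38.52 +15.63 = 54.15 m/s
adjust_airspeed(-10.43): V ← 54.15 -10.43 = 43.72 m/s
final state: V = 43.72 m/s, rpm = 11037 → n = rpm/60 = 183.950000 rev/s
target J* = 0.9813; solve J* = V/(n·D) for n: n = V/(J*·D) = 43.72/(0.9813 × 0.297) = 150.010585 rev/s
rpm = 60·n = 9000.635109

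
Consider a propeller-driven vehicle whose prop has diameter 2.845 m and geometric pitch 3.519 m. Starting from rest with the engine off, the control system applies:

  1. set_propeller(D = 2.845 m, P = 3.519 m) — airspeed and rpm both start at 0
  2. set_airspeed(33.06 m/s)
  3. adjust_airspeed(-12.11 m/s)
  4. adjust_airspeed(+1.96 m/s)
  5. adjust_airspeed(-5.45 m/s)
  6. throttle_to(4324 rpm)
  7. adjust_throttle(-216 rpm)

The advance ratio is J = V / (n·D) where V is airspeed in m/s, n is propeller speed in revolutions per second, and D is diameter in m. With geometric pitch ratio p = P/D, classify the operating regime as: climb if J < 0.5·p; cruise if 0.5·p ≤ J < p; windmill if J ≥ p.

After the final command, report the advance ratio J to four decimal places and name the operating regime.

J = 0.0896, regime = climb

set_propeller: D = 2.845 m, P = 3.519 m (p = P/D = 1.236907); state ← (V=0, rpm=0)
set_airspeed(33.06): V ← 33.06 m/s
adjust_airspeed(-12.11): V ← 33.06 -12.11 = 20.95 m/s
adjust_airspeed(+1.96): V ← 20.95 +1.96 = 22.91 m/s
adjust_airspeed(-5.45): V ← 22.91 -5.45 = 17.46 m/s
throttle_to(4324): rpm ← 4324
adjust_throttle(-216): rpm ← 4324 -216 = 4108
final state: V = 17.46 m/s, rpm = 4108 → n = rpm/60 = 68.466667 rev/s
J = V / (n·D) = 17.46 / (68.466667 × 2.845) = 0.089636
regime bands: climb J<0.6185 | cruise [0.6185, 1.2369) | windmill J≥1.2369
J = 0.0896 → climb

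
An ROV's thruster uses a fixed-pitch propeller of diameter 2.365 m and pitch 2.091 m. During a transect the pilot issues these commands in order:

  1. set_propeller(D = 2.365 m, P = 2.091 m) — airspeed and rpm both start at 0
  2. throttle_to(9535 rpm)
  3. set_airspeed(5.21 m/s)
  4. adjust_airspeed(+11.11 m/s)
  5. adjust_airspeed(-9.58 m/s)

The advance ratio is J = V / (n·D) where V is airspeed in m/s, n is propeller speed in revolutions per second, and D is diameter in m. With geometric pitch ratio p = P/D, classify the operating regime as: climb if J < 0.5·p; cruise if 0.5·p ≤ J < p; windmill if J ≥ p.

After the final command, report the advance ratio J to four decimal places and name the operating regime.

set_propeller: D = 2.365 m, P = 2.091 m (p = P/D = 0.884144); state ← (V=0, rpm=0)
throttle_to(9535): rpm ← 9535
set_airspeed(5.21): V ← 5.21 m/s
adjust_airspeed(+11.11): V ← 5.21 +11.11 = 16.32 m/s
adjust_airspeed(-9.58): V ← 16.32 -9.58 = 6.74 m/s
final state: V = 6.74 m/s, rpm = 9535 → n = rpm/60 = 158.916667 rev/s
J = V / (n·D) = 6.74 / (158.916667 × 2.365) = 0.017933
regime bands: climb J<0.4421 | cruise [0.4421, 0.8841) | windmill J≥0.8841
J = 0.0179 → climb

J = 0.0179, regime = climb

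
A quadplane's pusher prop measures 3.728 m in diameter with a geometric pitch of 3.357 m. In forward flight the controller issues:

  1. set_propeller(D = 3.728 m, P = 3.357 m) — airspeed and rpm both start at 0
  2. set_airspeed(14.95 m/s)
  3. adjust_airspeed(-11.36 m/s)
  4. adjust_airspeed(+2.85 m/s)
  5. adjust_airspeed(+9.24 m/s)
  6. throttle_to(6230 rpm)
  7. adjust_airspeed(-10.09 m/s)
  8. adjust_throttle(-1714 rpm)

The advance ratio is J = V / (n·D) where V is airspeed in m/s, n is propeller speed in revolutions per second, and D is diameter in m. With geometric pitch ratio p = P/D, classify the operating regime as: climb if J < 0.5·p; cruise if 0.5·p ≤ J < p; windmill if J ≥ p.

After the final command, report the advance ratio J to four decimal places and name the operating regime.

J = 0.0199, regime = climb

set_propeller: D = 3.728 m, P = 3.357 m (p = P/D = 0.900483); state ← (V=0, rpm=0)
set_airspeed(14.95): V ← 14.95 m/s
adjust_airspeed(-11.36): V ← 14.95 -11.36 = 3.59 m/s
adjust_airspeed(+2.85): V ← 3.59 +2.85 = 6.44 m/s
adjust_airspeed(+9.24): V ← 6.44 +9.24 = 15.68 m/s
throttle_to(6230): rpm ← 6230
adjust_airspeed(-10.09): V ← 15.68 -10.09 = 5.59 m/s
adjust_throttle(-1714): rpm ← 6230 -1714 = 4516
final state: V = 5.59 m/s, rpm = 4516 → n = rpm/60 = 75.266667 rev/s
J = V / (n·D) = 5.59 / (75.266667 × 3.728) = 0.019922
regime bands: climb J<0.4502 | cruise [0.4502, 0.9005) | windmill J≥0.9005
J = 0.0199 → climb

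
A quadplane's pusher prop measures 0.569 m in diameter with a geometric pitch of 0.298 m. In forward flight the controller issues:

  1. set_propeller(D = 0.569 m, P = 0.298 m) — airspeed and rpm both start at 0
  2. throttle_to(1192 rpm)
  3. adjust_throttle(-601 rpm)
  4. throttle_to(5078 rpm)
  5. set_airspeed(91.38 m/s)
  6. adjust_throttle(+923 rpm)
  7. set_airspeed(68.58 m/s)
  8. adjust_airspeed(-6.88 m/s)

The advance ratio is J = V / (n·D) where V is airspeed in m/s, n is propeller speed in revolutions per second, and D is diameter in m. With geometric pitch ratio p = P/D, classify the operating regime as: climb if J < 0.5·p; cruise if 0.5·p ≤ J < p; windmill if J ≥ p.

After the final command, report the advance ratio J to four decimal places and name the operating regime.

J = 1.0842, regime = windmill

set_propeller: D = 0.569 m, P = 0.298 m (p = P/D = 0.523726); state ← (V=0, rpm=0)
throttle_to(1192): rpm ← 1192
adjust_throttle(-601): rpm ← 1192 -601 = 591
throttle_to(5078): rpm ← 5078
set_airspeed(91.38): V ← 91.38 m/s
adjust_throttle(+923): rpm ← 5078 +923 = 6001
set_airspeed(68.58): V ← 68.58 m/s
adjust_airspeed(-6.88): V ← 68.58 -6.88 = 61.7 m/s
final state: V = 61.7 m/s, rpm = 6001 → n = rpm/60 = 100.016667 rev/s
J = V / (n·D) = 61.7 / (100.016667 × 0.569) = 1.084178
regime bands: climb J<0.2619 | cruise [0.2619, 0.5237) | windmill J≥0.5237
J = 1.0842 → windmill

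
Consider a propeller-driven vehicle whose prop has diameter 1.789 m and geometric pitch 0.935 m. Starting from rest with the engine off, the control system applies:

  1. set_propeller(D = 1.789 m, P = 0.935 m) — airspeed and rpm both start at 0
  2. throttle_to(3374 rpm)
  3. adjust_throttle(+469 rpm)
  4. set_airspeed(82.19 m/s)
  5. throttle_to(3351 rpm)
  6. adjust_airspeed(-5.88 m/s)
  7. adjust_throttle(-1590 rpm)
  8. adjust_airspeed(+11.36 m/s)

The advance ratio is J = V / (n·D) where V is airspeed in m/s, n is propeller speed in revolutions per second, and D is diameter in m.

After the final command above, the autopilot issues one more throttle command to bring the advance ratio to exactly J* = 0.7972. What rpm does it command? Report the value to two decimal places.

rpm = 3688.29

set_propeller: D = 1.789 m, P = 0.935 m (p = P/D = 0.522638); state ← (V=0, rpm=0)
throttle_to(3374): rpm ← 3374
adjust_throttle(+469): rpm ← 3374 +469 = 3843
set_airspeed(82.19): V ← 82.19 m/s
throttle_to(3351): rpm ← 3351
adjust_airspeed(-5.88): V ← 82.19 -5.88 = 76.31 m/s
adjust_throttle(-1590): rpm ← 3351 -1590 = 1761
adjust_airspeed(+11.36): V ← 76.31 +11.36 = 87.67 m/s
final state: V = 87.67 m/s, rpm = 1761 → n = rpm/60 = 29.350000 rev/s
target J* = 0.7972; solve J* = V/(n·D) for n: n = V/(J*·D) = 87.67/(0.7972 × 1.789) = 61.471438 rev/s
rpm = 60·n = 3688.286308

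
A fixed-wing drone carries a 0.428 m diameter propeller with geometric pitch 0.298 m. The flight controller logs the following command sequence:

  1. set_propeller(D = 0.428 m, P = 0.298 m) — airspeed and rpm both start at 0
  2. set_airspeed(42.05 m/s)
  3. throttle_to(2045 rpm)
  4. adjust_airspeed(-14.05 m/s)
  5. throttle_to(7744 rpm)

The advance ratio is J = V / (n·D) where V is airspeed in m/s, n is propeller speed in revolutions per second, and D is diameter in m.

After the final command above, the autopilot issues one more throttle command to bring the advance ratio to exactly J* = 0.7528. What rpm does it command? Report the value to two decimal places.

set_propeller: D = 0.428 m, P = 0.298 m (p = P/D = 0.696262); state ← (V=0, rpm=0)
set_airspeed(42.05): V ← 42.05 m/s
throttle_to(2045): rpm ← 2045
adjust_airspeed(-14.05): V ← 42.05 -14.05 = 28 m/s
throttle_to(7744): rpm ← 7744
final state: V = 28 m/s, rpm = 7744 → n = rpm/60 = 129.066667 rev/s
target J* = 0.7528; solve J* = V/(n·D) for n: n = V/(J*·D) = 28/(0.7528 × 0.428) = 86.902977 rev/s
rpm = 60·n = 5214.178593

rpm = 5214.18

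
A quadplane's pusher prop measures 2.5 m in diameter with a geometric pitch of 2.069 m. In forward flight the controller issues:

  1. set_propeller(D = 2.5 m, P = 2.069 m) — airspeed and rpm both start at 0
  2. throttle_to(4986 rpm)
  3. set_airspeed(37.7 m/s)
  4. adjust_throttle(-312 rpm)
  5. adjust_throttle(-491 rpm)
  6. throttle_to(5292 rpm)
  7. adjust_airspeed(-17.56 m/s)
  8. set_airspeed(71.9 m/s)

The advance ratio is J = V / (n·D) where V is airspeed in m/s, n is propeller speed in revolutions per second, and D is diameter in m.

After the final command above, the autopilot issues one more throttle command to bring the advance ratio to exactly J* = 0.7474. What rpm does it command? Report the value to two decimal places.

set_propeller: D = 2.5 m, P = 2.069 m (p = P/D = 0.827600); state ← (V=0, rpm=0)
throttle_to(4986): rpm ← 4986
set_airspeed(37.7): V ← 37.7 m/s
adjust_throttle(-312): rpm ← 4986 -312 = 4674
adjust_throttle(-491): rpm ← 4674 -491 = 4183
throttle_to(5292): rpm ← 5292
adjust_airspeed(-17.56): V ← 37.7 -17.56 = 20.14 m/s
set_airspeed(71.9): V ← 71.9 m/s
final state: V = 71.9 m/s, rpm = 5292 → n = rpm/60 = 88.200000 rev/s
target J* = 0.7474; solve J* = V/(n·D) for n: n = V/(J*·D) = 71.9/(0.7474 × 2.5) = 38.480064 rev/s
rpm = 60·n = 2308.803853

rpm = 2308.80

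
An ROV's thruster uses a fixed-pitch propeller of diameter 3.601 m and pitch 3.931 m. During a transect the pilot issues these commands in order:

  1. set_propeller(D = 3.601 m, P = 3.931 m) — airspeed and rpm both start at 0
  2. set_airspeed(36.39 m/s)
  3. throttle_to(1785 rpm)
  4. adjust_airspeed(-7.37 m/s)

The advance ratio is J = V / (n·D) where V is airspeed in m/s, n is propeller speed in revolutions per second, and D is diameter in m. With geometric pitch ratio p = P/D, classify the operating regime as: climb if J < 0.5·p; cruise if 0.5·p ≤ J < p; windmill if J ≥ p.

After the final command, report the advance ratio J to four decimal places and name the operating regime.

J = 0.2709, regime = climb

set_propeller: D = 3.601 m, P = 3.931 m (p = P/D = 1.091641); state ← (V=0, rpm=0)
set_airspeed(36.39): V ← 36.39 m/s
throttle_to(1785): rpm ← 1785
adjust_airspeed(-7.37): V ← 36.39 -7.37 = 29.02 m/s
final state: V = 29.02 m/s, rpm = 1785 → n = rpm/60 = 29.750000 rev/s
J = V / (n·D) = 29.02 / (29.750000 × 3.601) = 0.270886
regime bands: climb J<0.5458 | cruise [0.5458, 1.0916) | windmill J≥1.0916
J = 0.2709 → climb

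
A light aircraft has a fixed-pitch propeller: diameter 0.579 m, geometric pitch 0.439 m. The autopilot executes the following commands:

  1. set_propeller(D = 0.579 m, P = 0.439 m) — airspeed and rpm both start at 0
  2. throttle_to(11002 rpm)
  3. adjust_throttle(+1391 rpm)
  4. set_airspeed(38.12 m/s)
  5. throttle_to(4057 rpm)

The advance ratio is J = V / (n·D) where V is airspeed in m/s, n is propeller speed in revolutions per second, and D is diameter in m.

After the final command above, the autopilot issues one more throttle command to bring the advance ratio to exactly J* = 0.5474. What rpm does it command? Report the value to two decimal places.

set_propeller: D = 0.579 m, P = 0.439 m (p = P/D = 0.758204); state ← (V=0, rpm=0)
throttle_to(11002): rpm ← 11002
adjust_throttle(+1391): rpm ← 11002 +1391 = 12393
set_airspeed(38.12): V ← 38.12 m/s
throttle_to(4057): rpm ← 4057
final state: V = 38.12 m/s, rpm = 4057 → n = rpm/60 = 67.616667 rev/s
target J* = 0.5474; solve J* = V/(n·D) for n: n = V/(J*·D) = 38.12/(0.5474 × 0.579) = 120.273385 rev/s
rpm = 60·n = 7216.403119

rpm = 7216.40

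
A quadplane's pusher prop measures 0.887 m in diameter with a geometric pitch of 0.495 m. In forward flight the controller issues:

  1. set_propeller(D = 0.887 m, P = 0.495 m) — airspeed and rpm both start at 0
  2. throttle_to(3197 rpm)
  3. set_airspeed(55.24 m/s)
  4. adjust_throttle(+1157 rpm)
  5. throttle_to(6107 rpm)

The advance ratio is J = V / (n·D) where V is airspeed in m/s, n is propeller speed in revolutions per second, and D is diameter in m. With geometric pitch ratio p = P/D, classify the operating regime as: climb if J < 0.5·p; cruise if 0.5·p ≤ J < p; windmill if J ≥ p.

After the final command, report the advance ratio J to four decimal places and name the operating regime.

set_propeller: D = 0.887 m, P = 0.495 m (p = P/D = 0.558061); state ← (V=0, rpm=0)
throttle_to(3197): rpm ← 3197
set_airspeed(55.24): V ← 55.24 m/s
adjust_throttle(+1157): rpm ← 3197 +1157 = 4354
throttle_to(6107): rpm ← 6107
final state: V = 55.24 m/s, rpm = 6107 → n = rpm/60 = 101.783333 rev/s
J = V / (n·D) = 55.24 / (101.783333 × 0.887) = 0.611862
regime bands: climb J<0.2790 | cruise [0.2790, 0.5581) | windmill J≥0.5581
J = 0.6119 → windmill

J = 0.6119, regime = windmill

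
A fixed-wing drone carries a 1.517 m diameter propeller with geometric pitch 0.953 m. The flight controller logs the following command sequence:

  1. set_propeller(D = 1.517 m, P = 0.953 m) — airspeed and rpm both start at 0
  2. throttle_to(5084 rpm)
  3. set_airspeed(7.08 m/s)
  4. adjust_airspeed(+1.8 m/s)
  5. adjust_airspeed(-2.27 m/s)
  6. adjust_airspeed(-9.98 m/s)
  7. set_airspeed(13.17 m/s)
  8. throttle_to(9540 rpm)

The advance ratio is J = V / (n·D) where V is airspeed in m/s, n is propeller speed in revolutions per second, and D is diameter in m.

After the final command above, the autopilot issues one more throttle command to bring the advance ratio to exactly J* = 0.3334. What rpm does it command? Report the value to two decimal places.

rpm = 1562.38

set_propeller: D = 1.517 m, P = 0.953 m (p = P/D = 0.628214); state ← (V=0, rpm=0)
throttle_to(5084): rpm ← 5084
set_airspeed(7.08): V ← 7.08 m/s
adjust_airspeed(+1.8): V ← 7.08 +1.8 = 8.88 m/s
adjust_airspeed(-2.27): V ← 8.88 -2.27 = 6.61 m/s
adjust_airspeed(-9.98): V ← 6.61 -9.98 = -3.37 m/s
set_airspeed(13.17): V ← 13.17 m/s
throttle_to(9540): rpm ← 9540
final state: V = 13.17 m/s, rpm = 9540 → n = rpm/60 = 159.000000 rev/s
target J* = 0.3334; solve J* = V/(n·D) for n: n = V/(J*·D) = 13.17/(0.3334 × 1.517) = 26.039617 rev/s
rpm = 60·n = 1562.377043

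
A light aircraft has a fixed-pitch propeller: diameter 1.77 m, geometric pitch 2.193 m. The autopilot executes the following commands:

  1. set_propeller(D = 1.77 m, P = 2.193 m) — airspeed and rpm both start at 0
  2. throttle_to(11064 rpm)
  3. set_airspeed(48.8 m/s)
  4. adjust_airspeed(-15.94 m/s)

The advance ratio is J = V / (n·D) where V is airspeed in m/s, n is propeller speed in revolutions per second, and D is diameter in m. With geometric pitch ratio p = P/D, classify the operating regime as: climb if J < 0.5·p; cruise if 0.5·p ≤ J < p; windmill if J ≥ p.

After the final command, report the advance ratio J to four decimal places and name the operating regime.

set_propeller: D = 1.77 m, P = 2.193 m (p = P/D = 1.238983); state ← (V=0, rpm=0)
throttle_to(11064): rpm ← 11064
set_airspeed(48.8): V ← 48.8 m/s
adjust_airspeed(-15.94): V ← 48.8 -15.94 = 32.86 m/s
final state: V = 32.86 m/s, rpm = 11064 → n = rpm/60 = 184.400000 rev/s
J = V / (n·D) = 32.86 / (184.400000 × 1.77) = 0.100678
regime bands: climb J<0.6195 | cruise [0.6195, 1.2390) | windmill J≥1.2390
J = 0.1007 → climb

J = 0.1007, regime = climb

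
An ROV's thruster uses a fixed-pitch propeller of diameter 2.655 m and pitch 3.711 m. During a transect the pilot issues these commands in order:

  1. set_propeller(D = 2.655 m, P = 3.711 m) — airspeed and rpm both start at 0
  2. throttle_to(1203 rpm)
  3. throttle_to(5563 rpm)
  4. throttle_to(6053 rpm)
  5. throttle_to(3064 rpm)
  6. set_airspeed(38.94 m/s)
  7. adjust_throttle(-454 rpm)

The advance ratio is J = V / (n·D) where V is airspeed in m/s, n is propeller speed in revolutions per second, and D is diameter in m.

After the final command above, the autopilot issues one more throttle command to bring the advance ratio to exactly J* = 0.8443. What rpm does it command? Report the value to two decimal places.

rpm = 1042.28

set_propeller: D = 2.655 m, P = 3.711 m (p = P/D = 1.397740); state ← (V=0, rpm=0)
throttle_to(1203): rpm ← 1203
throttle_to(5563): rpm ← 5563
throttle_to(6053): rpm ← 6053
throttle_to(3064): rpm ← 3064
set_airspeed(38.94): V ← 38.94 m/s
adjust_throttle(-454): rpm ← 3064 -454 = 2610
final state: V = 38.94 m/s, rpm = 2610 → n = rpm/60 = 43.500000 rev/s
target J* = 0.8443; solve J* = V/(n·D) for n: n = V/(J*·D) = 38.94/(0.8443 × 2.655) = 17.371392 rev/s
rpm = 60·n = 1042.283549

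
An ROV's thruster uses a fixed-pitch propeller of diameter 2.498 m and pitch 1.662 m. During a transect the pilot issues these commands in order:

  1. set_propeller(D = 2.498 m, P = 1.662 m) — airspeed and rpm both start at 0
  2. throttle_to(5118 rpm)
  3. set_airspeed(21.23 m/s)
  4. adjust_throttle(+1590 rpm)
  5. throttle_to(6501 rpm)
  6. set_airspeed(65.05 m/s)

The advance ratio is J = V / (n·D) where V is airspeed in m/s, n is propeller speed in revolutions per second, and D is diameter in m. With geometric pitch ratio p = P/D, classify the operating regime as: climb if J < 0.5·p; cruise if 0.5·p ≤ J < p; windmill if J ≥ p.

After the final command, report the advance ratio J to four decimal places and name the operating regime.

set_propeller: D = 2.498 m, P = 1.662 m (p = P/D = 0.665332); state ← (V=0, rpm=0)
throttle_to(5118): rpm ← 5118
set_airspeed(21.23): V ← 21.23 m/s
adjust_throttle(+1590): rpm ← 5118 +1590 = 6708
throttle_to(6501): rpm ← 6501
set_airspeed(65.05): V ← 65.05 m/s
final state: V = 65.05 m/s, rpm = 6501 → n = rpm/60 = 108.350000 rev/s
J = V / (n·D) = 65.05 / (108.350000 × 2.498) = 0.240340
regime bands: climb J<0.3327 | cruise [0.3327, 0.6653) | windmill J≥0.6653
J = 0.2403 → climb

J = 0.2403, regime = climb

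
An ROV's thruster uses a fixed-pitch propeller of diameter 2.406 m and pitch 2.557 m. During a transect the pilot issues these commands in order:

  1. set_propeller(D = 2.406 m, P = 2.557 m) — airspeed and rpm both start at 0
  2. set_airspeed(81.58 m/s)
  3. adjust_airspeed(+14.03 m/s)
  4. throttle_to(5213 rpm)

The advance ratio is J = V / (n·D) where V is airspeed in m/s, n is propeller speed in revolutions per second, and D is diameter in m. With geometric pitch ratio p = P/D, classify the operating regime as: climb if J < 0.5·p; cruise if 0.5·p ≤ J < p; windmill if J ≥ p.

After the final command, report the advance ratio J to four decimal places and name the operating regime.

J = 0.4574, regime = climb

set_propeller: D = 2.406 m, P = 2.557 m (p = P/D = 1.062760); state ← (V=0, rpm=0)
set_airspeed(81.58): V ← 81.58 m/s
adjust_airspeed(+14.03): V ← 81.58 +14.03 = 95.61 m/s
throttle_to(5213): rpm ← 5213
final state: V = 95.61 m/s, rpm = 5213 → n = rpm/60 = 86.883333 rev/s
J = V / (n·D) = 95.61 / (86.883333 × 2.406) = 0.457374
regime bands: climb J<0.5314 | cruise [0.5314, 1.0628) | windmill J≥1.0628
J = 0.4574 → climb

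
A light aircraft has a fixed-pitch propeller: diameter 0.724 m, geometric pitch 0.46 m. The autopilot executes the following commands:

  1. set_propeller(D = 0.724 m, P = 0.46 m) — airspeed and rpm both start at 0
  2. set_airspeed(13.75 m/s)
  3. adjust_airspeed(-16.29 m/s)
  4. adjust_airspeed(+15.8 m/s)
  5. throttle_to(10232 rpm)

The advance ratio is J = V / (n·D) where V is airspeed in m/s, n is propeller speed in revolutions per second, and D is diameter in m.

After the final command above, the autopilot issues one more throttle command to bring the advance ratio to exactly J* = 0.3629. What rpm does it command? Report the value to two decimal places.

rpm = 3028.09

set_propeller: D = 0.724 m, P = 0.46 m (p = P/D = 0.635359); state ← (V=0, rpm=0)
set_airspeed(13.75): V ← 13.75 m/s
adjust_airspeed(-16.29): V ← 13.75 -16.29 = -2.54 m/s
adjust_airspeed(+15.8): V ← -2.54 +15.8 = 13.26 m/s
throttle_to(10232): rpm ← 10232
final state: V = 13.26 m/s, rpm = 10232 → n = rpm/60 = 170.533333 rev/s
target J* = 0.3629; solve J* = V/(n·D) for n: n = V/(J*·D) = 13.26/(0.3629 × 0.724) = 50.468220 rev/s
rpm = 60·n = 3028.093215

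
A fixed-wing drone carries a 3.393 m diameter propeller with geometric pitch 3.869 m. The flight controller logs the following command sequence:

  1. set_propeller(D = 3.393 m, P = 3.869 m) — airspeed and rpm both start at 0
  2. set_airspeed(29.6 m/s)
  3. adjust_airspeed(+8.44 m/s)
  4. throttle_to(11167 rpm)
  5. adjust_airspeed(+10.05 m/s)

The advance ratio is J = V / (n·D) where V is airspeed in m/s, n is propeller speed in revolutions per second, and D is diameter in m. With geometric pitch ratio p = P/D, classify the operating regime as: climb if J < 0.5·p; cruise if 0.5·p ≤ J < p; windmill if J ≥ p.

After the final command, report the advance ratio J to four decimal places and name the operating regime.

J = 0.0762, regime = climb

set_propeller: D = 3.393 m, P = 3.869 m (p = P/D = 1.140289); state ← (V=0, rpm=0)
set_airspeed(29.6): V ← 29.6 m/s
adjust_airspeed(+8.44): V ← 29.6 +8.44 = 38.04 m/s
throttle_to(11167): rpm ← 11167
adjust_airspeed(+10.05): V ← 38.04 +10.05 = 48.09 m/s
final state: V = 48.09 m/s, rpm = 11167 → n = rpm/60 = 186.116667 rev/s
J = V / (n·D) = 48.09 / (186.116667 × 3.393) = 0.076153
regime bands: climb J<0.5701 | cruise [0.5701, 1.1403) | windmill J≥1.1403
J = 0.0762 → climb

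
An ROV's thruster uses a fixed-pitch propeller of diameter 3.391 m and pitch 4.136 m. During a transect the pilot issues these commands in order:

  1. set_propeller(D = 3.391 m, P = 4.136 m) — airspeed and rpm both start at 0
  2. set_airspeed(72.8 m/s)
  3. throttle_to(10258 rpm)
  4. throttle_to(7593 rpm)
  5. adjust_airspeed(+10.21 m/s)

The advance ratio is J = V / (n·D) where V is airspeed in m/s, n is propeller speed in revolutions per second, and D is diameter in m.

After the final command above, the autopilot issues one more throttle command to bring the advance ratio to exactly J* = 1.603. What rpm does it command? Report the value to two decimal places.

rpm = 916.26

set_propeller: D = 3.391 m, P = 4.136 m (p = P/D = 1.219699); state ← (V=0, rpm=0)
set_airspeed(72.8): V ← 72.8 m/s
throttle_to(10258): rpm ← 10258
throttle_to(7593): rpm ← 7593
adjust_airspeed(+10.21): V ← 72.8 +10.21 = 83.01 m/s
final state: V = 83.01 m/s, rpm = 7593 → n = rpm/60 = 126.550000 rev/s
target J* = 1.603; solve J* = V/(n·D) for n: n = V/(J*·D) = 83.01/(1.603 × 3.391) = 15.271057 rev/s
rpm = 60·n = 916.263427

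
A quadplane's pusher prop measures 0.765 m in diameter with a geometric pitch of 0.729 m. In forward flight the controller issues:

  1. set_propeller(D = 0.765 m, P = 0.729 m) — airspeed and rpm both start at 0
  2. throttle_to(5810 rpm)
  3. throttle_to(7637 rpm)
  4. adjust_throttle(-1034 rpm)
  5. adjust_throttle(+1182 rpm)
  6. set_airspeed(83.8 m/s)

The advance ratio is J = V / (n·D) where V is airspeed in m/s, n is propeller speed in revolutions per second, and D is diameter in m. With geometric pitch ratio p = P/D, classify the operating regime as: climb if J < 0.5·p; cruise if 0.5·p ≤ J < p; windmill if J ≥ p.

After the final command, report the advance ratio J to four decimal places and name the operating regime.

set_propeller: D = 0.765 m, P = 0.729 m (p = P/D = 0.952941); state ← (V=0, rpm=0)
throttle_to(5810): rpm ← 5810
throttle_to(7637): rpm ← 7637
adjust_throttle(-1034): rpm ← 7637 -1034 = 6603
adjust_throttle(+1182): rpm ← 6603 +1182 = 7785
set_airspeed(83.8): V ← 83.8 m/s
final state: V = 83.8 m/s, rpm = 7785 → n = rpm/60 = 129.750000 rev/s
J = V / (n·D) = 83.8 / (129.750000 × 0.765) = 0.844258
regime bands: climb J<0.4765 | cruise [0.4765, 0.9529) | windmill J≥0.9529
J = 0.8443 → cruise

J = 0.8443, regime = cruise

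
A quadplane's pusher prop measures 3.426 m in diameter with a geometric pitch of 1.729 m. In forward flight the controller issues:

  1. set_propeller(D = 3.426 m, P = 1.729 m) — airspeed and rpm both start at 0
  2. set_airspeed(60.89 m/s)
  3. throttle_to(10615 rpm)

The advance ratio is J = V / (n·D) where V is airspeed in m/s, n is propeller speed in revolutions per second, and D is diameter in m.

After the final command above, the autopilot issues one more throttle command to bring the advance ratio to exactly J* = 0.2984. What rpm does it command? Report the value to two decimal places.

set_propeller: D = 3.426 m, P = 1.729 m (p = P/D = 0.504670); state ← (V=0, rpm=0)
set_airspeed(60.89): V ← 60.89 m/s
throttle_to(10615): rpm ← 10615
final state: V = 60.89 m/s, rpm = 10615 → n = rpm/60 = 176.916667 rev/s
target J* = 0.2984; solve J* = V/(n·D) for n: n = V/(J*·D) = 60.89/(0.2984 × 3.426) = 59.560700 rev/s
rpm = 60·n = 3573.642028

rpm = 3573.64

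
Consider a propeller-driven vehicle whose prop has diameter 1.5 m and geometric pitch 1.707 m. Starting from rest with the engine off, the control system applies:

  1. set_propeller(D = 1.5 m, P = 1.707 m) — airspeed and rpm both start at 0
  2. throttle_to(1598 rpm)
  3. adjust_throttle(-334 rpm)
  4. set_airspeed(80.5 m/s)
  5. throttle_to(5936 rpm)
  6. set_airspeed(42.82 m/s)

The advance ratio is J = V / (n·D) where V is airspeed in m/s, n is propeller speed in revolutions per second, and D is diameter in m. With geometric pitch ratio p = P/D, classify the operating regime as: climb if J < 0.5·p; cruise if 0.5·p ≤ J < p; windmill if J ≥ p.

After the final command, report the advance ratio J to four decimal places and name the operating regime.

J = 0.2885, regime = climb

set_propeller: D = 1.5 m, P = 1.707 m (p = P/D = 1.138000); state ← (V=0, rpm=0)
throttle_to(1598): rpm ← 1598
adjust_throttle(-334): rpm ← 1598 -334 = 1264
set_airspeed(80.5): V ← 80.5 m/s
throttle_to(5936): rpm ← 5936
set_airspeed(42.82): V ← 42.82 m/s
final state: V = 42.82 m/s, rpm = 5936 → n = rpm/60 = 98.933333 rev/s
J = V / (n·D) = 42.82 / (98.933333 × 1.5) = 0.288544
regime bands: climb J<0.5690 | cruise [0.5690, 1.1380) | windmill J≥1.1380
J = 0.2885 → climb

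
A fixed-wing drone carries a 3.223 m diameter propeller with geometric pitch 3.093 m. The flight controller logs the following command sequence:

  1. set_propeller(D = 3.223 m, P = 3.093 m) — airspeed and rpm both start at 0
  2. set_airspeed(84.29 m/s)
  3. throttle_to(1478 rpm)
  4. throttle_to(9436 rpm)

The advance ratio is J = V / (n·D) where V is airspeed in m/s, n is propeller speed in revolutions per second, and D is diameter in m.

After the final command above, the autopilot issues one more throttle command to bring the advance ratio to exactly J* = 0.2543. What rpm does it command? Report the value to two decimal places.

set_propeller: D = 3.223 m, P = 3.093 m (p = P/D = 0.959665); state ← (V=0, rpm=0)
set_airspeed(84.29): V ← 84.29 m/s
throttle_to(1478): rpm ← 1478
throttle_to(9436): rpm ← 9436
final state: V = 84.29 m/s, rpm = 9436 → n = rpm/60 = 157.266667 rev/s
target J* = 0.2543; solve J* = V/(n·D) for n: n = V/(J*·D) = 84.29/(0.2543 × 3.223) = 102.841733 rev/s
rpm = 60·n = 6170.504005

rpm = 6170.50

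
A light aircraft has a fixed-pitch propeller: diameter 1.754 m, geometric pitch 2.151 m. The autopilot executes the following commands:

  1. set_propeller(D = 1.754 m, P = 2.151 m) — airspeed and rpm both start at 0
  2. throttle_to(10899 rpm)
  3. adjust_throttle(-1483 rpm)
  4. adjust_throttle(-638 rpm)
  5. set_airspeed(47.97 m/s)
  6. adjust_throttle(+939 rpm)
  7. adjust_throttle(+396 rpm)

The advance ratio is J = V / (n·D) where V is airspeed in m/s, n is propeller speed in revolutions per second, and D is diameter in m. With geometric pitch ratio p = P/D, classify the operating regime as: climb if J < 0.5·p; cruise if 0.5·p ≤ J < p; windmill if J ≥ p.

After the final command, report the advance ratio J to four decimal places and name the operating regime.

set_propeller: D = 1.754 m, P = 2.151 m (p = P/D = 1.226340); state ← (V=0, rpm=0)
throttle_to(10899): rpm ← 10899
adjust_throttle(-1483): rpm ← 10899 -1483 = 9416
adjust_throttle(-638): rpm ← 9416 -638 = 8778
set_airspeed(47.97): V ← 47.97 m/s
adjust_throttle(+939): rpm ← 8778 +939 = 9717
adjust_throttle(+396): rpm ← 9717 +396 = 10113
final state: V = 47.97 m/s, rpm = 10113 → n = rpm/60 = 168.550000 rev/s
J = V / (n·D) = 47.97 / (168.550000 × 1.754) = 0.162260
regime bands: climb J<0.6132 | cruise [0.6132, 1.2263) | windmill J≥1.2263
J = 0.1623 → climb

J = 0.1623, regime = climb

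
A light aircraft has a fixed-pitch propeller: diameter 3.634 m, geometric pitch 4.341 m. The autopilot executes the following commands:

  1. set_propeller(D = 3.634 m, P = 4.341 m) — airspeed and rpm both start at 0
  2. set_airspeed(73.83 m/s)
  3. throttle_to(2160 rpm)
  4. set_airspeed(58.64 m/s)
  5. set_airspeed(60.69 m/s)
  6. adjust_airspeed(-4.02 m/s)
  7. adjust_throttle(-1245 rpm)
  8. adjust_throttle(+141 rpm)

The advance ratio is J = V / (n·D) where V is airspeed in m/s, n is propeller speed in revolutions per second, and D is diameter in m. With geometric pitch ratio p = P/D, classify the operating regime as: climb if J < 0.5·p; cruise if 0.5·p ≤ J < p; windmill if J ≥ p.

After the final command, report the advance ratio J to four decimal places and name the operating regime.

J = 0.8860, regime = cruise

set_propeller: D = 3.634 m, P = 4.341 m (p = P/D = 1.194551); state ← (V=0, rpm=0)
set_airspeed(73.83): V ← 73.83 m/s
throttle_to(2160): rpm ← 2160
set_airspeed(58.64): V ← 58.64 m/s
set_airspeed(60.69): V ← 60.69 m/s
adjust_airspeed(-4.02): V ← 60.69 -4.02 = 56.67 m/s
adjust_throttle(-1245): rpm ← 2160 -1245 = 915
adjust_throttle(+141): rpm ← 915 +141 = 1056
final state: V = 56.67 m/s, rpm = 1056 → n = rpm/60 = 17.600000 rev/s
J = V / (n·D) = 56.67 / (17.600000 × 3.634) = 0.886045
regime bands: climb J<0.5973 | cruise [0.5973, 1.1946) | windmill J≥1.1946
J = 0.8860 → cruise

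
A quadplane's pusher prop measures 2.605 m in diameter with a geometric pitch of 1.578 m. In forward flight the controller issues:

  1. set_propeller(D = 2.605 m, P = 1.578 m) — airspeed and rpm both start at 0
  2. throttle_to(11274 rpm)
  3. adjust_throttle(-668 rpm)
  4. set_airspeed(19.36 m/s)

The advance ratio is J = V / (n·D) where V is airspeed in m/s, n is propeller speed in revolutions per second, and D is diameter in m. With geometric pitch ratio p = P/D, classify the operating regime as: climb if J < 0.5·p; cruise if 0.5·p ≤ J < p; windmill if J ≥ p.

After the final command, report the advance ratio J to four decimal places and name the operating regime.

J = 0.0420, regime = climb

set_propeller: D = 2.605 m, P = 1.578 m (p = P/D = 0.605758); state ← (V=0, rpm=0)
throttle_to(11274): rpm ← 11274
adjust_throttle(-668): rpm ← 11274 -668 = 10606
set_airspeed(19.36): V ← 19.36 m/s
final state: V = 19.36 m/s, rpm = 10606 → n = rpm/60 = 176.766667 rev/s
J = V / (n·D) = 19.36 / (176.766667 × 2.605) = 0.042043
regime bands: climb J<0.3029 | cruise [0.3029, 0.6058) | windmill J≥0.6058
J = 0.0420 → climb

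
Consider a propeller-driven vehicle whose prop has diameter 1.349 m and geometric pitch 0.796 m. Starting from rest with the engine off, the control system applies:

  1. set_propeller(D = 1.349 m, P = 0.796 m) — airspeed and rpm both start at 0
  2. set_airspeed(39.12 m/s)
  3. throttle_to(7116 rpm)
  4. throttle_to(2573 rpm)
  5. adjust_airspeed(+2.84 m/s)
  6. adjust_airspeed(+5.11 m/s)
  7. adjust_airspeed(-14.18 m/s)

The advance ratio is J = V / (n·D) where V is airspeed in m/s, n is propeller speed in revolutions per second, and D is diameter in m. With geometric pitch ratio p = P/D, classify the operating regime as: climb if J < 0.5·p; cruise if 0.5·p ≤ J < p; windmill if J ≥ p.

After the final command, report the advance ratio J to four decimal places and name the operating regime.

J = 0.5685, regime = cruise

set_propeller: D = 1.349 m, P = 0.796 m (p = P/D = 0.590067); state ← (V=0, rpm=0)
set_airspeed(39.12): V ← 39.12 m/s
throttle_to(7116): rpm ← 7116
throttle_to(2573): rpm ← 2573
adjust_airspeed(+2.84): V ← 39.12 +2.84 = 41.96 m/s
adjust_airspeed(+5.11): V ← 41.96 +5.11 = 47.07 m/s
adjust_airspeed(-14.18): V ← 47.07 -14.18 = 32.89 m/s
final state: V = 32.89 m/s, rpm = 2573 → n = rpm/60 = 42.883333 rev/s
J = V / (n·D) = 32.89 / (42.883333 × 1.349) = 0.568543
regime bands: climb J<0.2950 | cruise [0.2950, 0.5901) | windmill J≥0.5901
J = 0.5685 → cruise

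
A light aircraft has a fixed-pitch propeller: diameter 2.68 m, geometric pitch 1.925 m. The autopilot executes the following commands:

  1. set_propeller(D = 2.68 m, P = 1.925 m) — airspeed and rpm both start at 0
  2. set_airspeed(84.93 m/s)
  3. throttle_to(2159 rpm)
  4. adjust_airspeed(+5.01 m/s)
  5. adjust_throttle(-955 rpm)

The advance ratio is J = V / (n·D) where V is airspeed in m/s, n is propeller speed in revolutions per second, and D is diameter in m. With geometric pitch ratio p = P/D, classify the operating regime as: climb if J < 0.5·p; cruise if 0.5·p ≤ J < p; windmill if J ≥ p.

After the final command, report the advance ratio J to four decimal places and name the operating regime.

J = 1.6724, regime = windmill

set_propeller: D = 2.68 m, P = 1.925 m (p = P/D = 0.718284); state ← (V=0, rpm=0)
set_airspeed(84.93): V ← 84.93 m/s
throttle_to(2159): rpm ← 2159
adjust_airspeed(+5.01): V ← 84.93 +5.01 = 89.94 m/s
adjust_throttle(-955): rpm ← 2159 -955 = 1204
final state: V = 89.94 m/s, rpm = 1204 → n = rpm/60 = 20.066667 rev/s
J = V / (n·D) = 89.94 / (20.066667 × 2.68) = 1.672410
regime bands: climb J<0.3591 | cruise [0.3591, 0.7183) | windmill J≥0.7183
J = 1.6724 → windmill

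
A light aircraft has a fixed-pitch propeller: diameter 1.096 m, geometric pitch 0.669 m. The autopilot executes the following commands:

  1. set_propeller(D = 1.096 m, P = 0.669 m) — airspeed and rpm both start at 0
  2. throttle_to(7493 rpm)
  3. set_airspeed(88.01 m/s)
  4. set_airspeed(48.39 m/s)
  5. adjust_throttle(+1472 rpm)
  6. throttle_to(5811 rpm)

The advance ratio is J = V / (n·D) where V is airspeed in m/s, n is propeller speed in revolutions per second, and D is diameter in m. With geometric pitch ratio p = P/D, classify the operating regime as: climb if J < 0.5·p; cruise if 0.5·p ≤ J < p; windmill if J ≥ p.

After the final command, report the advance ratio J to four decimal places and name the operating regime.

set_propeller: D = 1.096 m, P = 0.669 m (p = P/D = 0.610401); state ← (V=0, rpm=0)
throttle_to(7493): rpm ← 7493
set_airspeed(88.01): V ← 88.01 m/s
set_airspeed(48.39): V ← 48.39 m/s
adjust_throttle(+1472): rpm ← 7493 +1472 = 8965
throttle_to(5811): rpm ← 5811
final state: V = 48.39 m/s, rpm = 5811 → n = rpm/60 = 96.850000 rev/s
J = V / (n·D) = 48.39 / (96.850000 × 1.096) = 0.455875
regime bands: climb J<0.3052 | cruise [0.3052, 0.6104) | windmill J≥0.6104
J = 0.4559 → cruise

J = 0.4559, regime = cruise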